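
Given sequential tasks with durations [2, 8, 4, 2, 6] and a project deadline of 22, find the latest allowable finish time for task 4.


LF(activity 4) = deadline - sum of successor durations
Successors: activities 5 through 5 with durations [6]
Sum of successor durations = 6
LF = 22 - 6 = 16

16


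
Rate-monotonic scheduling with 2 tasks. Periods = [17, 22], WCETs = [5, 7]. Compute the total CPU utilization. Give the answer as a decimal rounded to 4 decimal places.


Compute individual utilizations (exact fractions):
  Task 1: C/T = 5/17 (approx. 0.2941)
  Task 2: C/T = 7/22 (approx. 0.3182)
Total utilization U = 5/17 + 7/22 = 229/374
Rounded to 4 decimal places: U = 0.6123
RM (Liu & Layland) bound for 2 tasks = 0.828427; compare with U = 229/374 (approx. 0.612299)
U <= bound, so schedulable by RM sufficient condition.

0.6123


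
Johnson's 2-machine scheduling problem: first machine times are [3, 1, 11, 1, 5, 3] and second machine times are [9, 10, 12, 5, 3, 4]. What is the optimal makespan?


Apply Johnson's rule:
  Group 1 (a <= b): [(2, 1, 10), (4, 1, 5), (1, 3, 9), (6, 3, 4), (3, 11, 12)]
  Group 2 (a > b): [(5, 5, 3)]
Optimal job order: [2, 4, 1, 6, 3, 5]
Schedule:
  Job 2: M1 done at 1, M2 done at 11
  Job 4: M1 done at 2, M2 done at 16
  Job 1: M1 done at 5, M2 done at 25
  Job 6: M1 done at 8, M2 done at 29
  Job 3: M1 done at 19, M2 done at 41
  Job 5: M1 done at 24, M2 done at 44
Makespan = 44

44


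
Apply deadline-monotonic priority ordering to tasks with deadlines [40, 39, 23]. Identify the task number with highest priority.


Sort tasks by relative deadline (ascending):
  Task 3: deadline = 23
  Task 2: deadline = 39
  Task 1: deadline = 40
Priority order (highest first): [3, 2, 1]
Highest priority task = 3

3


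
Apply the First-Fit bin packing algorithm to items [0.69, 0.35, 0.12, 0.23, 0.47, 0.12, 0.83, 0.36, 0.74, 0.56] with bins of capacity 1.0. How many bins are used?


Place items sequentially using First-Fit:
  Item 0.69 -> new Bin 1
  Item 0.35 -> new Bin 2
  Item 0.12 -> Bin 1 (now 0.81)
  Item 0.23 -> Bin 2 (now 0.58)
  Item 0.47 -> new Bin 3
  Item 0.12 -> Bin 1 (now 0.93)
  Item 0.83 -> new Bin 4
  Item 0.36 -> Bin 2 (now 0.94)
  Item 0.74 -> new Bin 5
  Item 0.56 -> new Bin 6
Total bins used = 6

6


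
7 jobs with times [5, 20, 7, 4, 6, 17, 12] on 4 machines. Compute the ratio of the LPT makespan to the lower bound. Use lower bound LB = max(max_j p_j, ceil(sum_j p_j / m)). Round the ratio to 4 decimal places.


LPT order: [20, 17, 12, 7, 6, 5, 4]
Machine loads after assignment: [20, 17, 17, 17]
LPT makespan = 20
Lower bound = max(max_job, ceil(total/4)) = max(20, 18) = 20
Ratio = 20 / 20 = 1.0

1.0


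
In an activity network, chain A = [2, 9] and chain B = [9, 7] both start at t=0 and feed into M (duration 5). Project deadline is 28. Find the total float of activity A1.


Forward pass: ES(A1) = sum of predecessors on chain A = 0
EF = ES + duration = 0 + 2 = 2
Backward pass: LF(M) = deadline = 28; LS(M) = 28 - 5 = 23
LF(A1) = LS(M) - sum(successors on chain A) = 23 - 9 = 14
LS = LF - duration = 14 - 2 = 12
Total float = LS - ES = 12 - 0 = 12

12


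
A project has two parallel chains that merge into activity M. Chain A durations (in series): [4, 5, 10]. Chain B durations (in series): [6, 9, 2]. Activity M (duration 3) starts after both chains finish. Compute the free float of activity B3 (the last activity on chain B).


ES(B3) = sum of predecessors on chain B = 15
EF(B3) = ES + duration = 15 + 2 = 17
Successor of B3 is M. ES(M) = max(sum(A), sum(B)) = max(19, 17) = 19
Free float = ES(successor) - EF(current) = 19 - 17 = 2

2


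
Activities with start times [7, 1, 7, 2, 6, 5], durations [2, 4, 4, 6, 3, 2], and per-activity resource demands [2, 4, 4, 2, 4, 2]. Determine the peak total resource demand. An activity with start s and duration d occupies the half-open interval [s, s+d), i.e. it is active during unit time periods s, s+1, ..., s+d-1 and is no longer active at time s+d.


Each activity i is active on [start_i, start_i + duration_i).
Compute total resource usage per time slot:
  t=0: active resources = [], total = 0
  t=1: active resources = [4], total = 4
  t=2: active resources = [4, 2], total = 6
  t=3: active resources = [4, 2], total = 6
  t=4: active resources = [4, 2], total = 6
  t=5: active resources = [2, 2], total = 4
  t=6: active resources = [2, 4, 2], total = 8
  t=7: active resources = [2, 4, 2, 4], total = 12
  t=8: active resources = [2, 4, 4], total = 10
  t=9: active resources = [4], total = 4
  t=10: active resources = [4], total = 4
Peak resource demand = 12

12


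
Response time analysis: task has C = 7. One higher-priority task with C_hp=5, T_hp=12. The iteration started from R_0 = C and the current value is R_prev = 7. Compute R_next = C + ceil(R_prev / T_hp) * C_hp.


R_next = C + ceil(R_prev / T_hp) * C_hp
ceil(7 / 12) = ceil(0.5833) = 1
Interference = 1 * 5 = 5
R_next = 7 + 5 = 12

12


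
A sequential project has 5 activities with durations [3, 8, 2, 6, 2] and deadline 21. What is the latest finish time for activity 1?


LF(activity 1) = deadline - sum of successor durations
Successors: activities 2 through 5 with durations [8, 2, 6, 2]
Sum of successor durations = 18
LF = 21 - 18 = 3

3


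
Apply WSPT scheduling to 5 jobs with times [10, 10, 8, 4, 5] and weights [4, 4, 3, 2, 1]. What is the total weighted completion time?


Compute p/w ratios and sort ascending (WSPT): [(4, 2), (10, 4), (10, 4), (8, 3), (5, 1)]
Compute weighted completion times:
  Job (p=4,w=2): C=4, w*C=2*4=8
  Job (p=10,w=4): C=14, w*C=4*14=56
  Job (p=10,w=4): C=24, w*C=4*24=96
  Job (p=8,w=3): C=32, w*C=3*32=96
  Job (p=5,w=1): C=37, w*C=1*37=37
Total weighted completion time = 293

293


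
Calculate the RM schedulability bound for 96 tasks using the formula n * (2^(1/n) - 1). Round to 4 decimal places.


Compute 2^(1/96) = 1.0072464122
Subtract 1: 1.0072464122 - 1 = 0.0072464122
Multiply by n: 96 * 0.0072464122 = 0.6956555712
Round to 4 dp: 0.6957

0.6957


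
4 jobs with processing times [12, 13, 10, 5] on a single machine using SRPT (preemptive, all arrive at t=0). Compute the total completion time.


Since all jobs arrive at t=0, SRPT equals SPT ordering.
SPT order: [5, 10, 12, 13]
Completion times:
  Job 1: p=5, C=5
  Job 2: p=10, C=15
  Job 3: p=12, C=27
  Job 4: p=13, C=40
Total completion time = 5 + 15 + 27 + 40 = 87

87


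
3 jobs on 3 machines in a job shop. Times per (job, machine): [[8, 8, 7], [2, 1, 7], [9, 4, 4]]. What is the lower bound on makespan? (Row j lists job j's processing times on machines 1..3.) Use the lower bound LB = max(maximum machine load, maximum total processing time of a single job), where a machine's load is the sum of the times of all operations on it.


Machine loads:
  Machine 1: 8 + 2 + 9 = 19
  Machine 2: 8 + 1 + 4 = 13
  Machine 3: 7 + 7 + 4 = 18
Max machine load = 19
Job totals:
  Job 1: 23
  Job 2: 10
  Job 3: 17
Max job total = 23
Lower bound = max(19, 23) = 23

23


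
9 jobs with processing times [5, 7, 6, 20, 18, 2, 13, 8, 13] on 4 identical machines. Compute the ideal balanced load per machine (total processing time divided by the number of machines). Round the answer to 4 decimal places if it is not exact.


Total processing time = 5 + 7 + 6 + 20 + 18 + 2 + 13 + 8 + 13 = 92
Number of machines = 4
Ideal balanced load = 92 / 4 = 23.0

23.0


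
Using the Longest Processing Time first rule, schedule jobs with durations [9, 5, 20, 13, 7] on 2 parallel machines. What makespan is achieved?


Sort jobs in decreasing order (LPT): [20, 13, 9, 7, 5]
Assign each job to the least loaded machine:
  Machine 1: jobs [20, 7], load = 27
  Machine 2: jobs [13, 9, 5], load = 27
Makespan = max load = 27

27


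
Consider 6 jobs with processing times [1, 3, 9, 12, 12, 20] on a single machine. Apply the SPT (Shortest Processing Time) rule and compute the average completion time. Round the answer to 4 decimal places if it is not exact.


Sort jobs by processing time (SPT order): [1, 3, 9, 12, 12, 20]
Compute completion times sequentially:
  Job 1: processing = 1, completes at 1
  Job 2: processing = 3, completes at 4
  Job 3: processing = 9, completes at 13
  Job 4: processing = 12, completes at 25
  Job 5: processing = 12, completes at 37
  Job 6: processing = 20, completes at 57
Sum of completion times = 137
Average completion time = 137/6 = 22.8333

22.8333


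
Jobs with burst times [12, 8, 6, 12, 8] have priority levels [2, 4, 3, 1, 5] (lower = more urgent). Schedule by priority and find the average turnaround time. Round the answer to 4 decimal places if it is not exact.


Sort by priority (ascending = highest first):
Order: [(1, 12), (2, 12), (3, 6), (4, 8), (5, 8)]
Completion times:
  Priority 1, burst=12, C=12
  Priority 2, burst=12, C=24
  Priority 3, burst=6, C=30
  Priority 4, burst=8, C=38
  Priority 5, burst=8, C=46
Average turnaround = 150/5 = 30.0

30.0


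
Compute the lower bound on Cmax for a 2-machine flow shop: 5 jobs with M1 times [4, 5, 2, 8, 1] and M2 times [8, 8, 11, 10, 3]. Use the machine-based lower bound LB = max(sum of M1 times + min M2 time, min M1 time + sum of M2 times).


LB1 = sum(M1 times) + min(M2 times) = 20 + 3 = 23
LB2 = min(M1 times) + sum(M2 times) = 1 + 40 = 41
Lower bound = max(LB1, LB2) = max(23, 41) = 41

41


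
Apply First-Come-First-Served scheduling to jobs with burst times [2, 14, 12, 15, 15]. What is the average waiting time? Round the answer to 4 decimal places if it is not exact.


FCFS order (as given): [2, 14, 12, 15, 15]
Waiting times:
  Job 1: wait = 0
  Job 2: wait = 2
  Job 3: wait = 16
  Job 4: wait = 28
  Job 5: wait = 43
Sum of waiting times = 89
Average waiting time = 89/5 = 17.8

17.8


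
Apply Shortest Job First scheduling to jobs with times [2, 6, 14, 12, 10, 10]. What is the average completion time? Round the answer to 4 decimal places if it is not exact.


SJF order (ascending): [2, 6, 10, 10, 12, 14]
Completion times:
  Job 1: burst=2, C=2
  Job 2: burst=6, C=8
  Job 3: burst=10, C=18
  Job 4: burst=10, C=28
  Job 5: burst=12, C=40
  Job 6: burst=14, C=54
Average completion = 150/6 = 25.0

25.0


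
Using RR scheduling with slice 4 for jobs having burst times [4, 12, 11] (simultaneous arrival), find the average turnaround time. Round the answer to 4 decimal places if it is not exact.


Time quantum = 4
Execution trace:
  J1 runs 4 units, time = 4
  J2 runs 4 units, time = 8
  J3 runs 4 units, time = 12
  J2 runs 4 units, time = 16
  J3 runs 4 units, time = 20
  J2 runs 4 units, time = 24
  J3 runs 3 units, time = 27
Finish times: [4, 24, 27]
Average turnaround = 55/3 = 18.3333

18.3333


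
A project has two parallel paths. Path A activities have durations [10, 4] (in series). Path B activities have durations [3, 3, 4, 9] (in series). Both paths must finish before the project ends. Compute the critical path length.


Path A total = 10 + 4 = 14
Path B total = 3 + 3 + 4 + 9 = 19
Critical path = longest path = max(14, 19) = 19

19


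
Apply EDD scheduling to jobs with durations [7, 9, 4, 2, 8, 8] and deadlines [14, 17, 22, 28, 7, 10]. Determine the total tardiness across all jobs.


Sort by due date (EDD order): [(8, 7), (8, 10), (7, 14), (9, 17), (4, 22), (2, 28)]
Compute completion times and tardiness:
  Job 1: p=8, d=7, C=8, tardiness=max(0,8-7)=1
  Job 2: p=8, d=10, C=16, tardiness=max(0,16-10)=6
  Job 3: p=7, d=14, C=23, tardiness=max(0,23-14)=9
  Job 4: p=9, d=17, C=32, tardiness=max(0,32-17)=15
  Job 5: p=4, d=22, C=36, tardiness=max(0,36-22)=14
  Job 6: p=2, d=28, C=38, tardiness=max(0,38-28)=10
Total tardiness = 55

55


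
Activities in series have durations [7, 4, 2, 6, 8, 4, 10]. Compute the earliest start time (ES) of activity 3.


Activity 3 starts after activities 1 through 2 complete.
Predecessor durations: [7, 4]
ES = 7 + 4 = 11

11


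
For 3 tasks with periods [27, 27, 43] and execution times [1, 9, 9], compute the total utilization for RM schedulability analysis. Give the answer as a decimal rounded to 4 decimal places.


Compute individual utilizations (exact fractions):
  Task 1: C/T = 1/27 (approx. 0.037)
  Task 2: C/T = 9/27 = 1/3 (approx. 0.3333)
  Task 3: C/T = 9/43 (approx. 0.2093)
Total utilization U = 1/27 + 1/3 + 9/43 = 673/1161
Rounded to 4 decimal places: U = 0.5797
RM (Liu & Layland) bound for 3 tasks = 0.779763; compare with U = 673/1161 (approx. 0.579673)
U <= bound, so schedulable by RM sufficient condition.

0.5797


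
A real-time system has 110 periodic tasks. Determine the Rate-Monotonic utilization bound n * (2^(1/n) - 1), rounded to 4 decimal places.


Compute 2^(1/110) = 1.0063212332
Subtract 1: 1.0063212332 - 1 = 0.0063212332
Multiply by n: 110 * 0.0063212332 = 0.6953356520
Round to 4 dp: 0.6953

0.6953


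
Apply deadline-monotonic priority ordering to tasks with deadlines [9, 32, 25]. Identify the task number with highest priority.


Sort tasks by relative deadline (ascending):
  Task 1: deadline = 9
  Task 3: deadline = 25
  Task 2: deadline = 32
Priority order (highest first): [1, 3, 2]
Highest priority task = 1

1


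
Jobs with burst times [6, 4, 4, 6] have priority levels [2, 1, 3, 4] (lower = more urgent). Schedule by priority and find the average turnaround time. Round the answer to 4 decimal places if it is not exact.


Sort by priority (ascending = highest first):
Order: [(1, 4), (2, 6), (3, 4), (4, 6)]
Completion times:
  Priority 1, burst=4, C=4
  Priority 2, burst=6, C=10
  Priority 3, burst=4, C=14
  Priority 4, burst=6, C=20
Average turnaround = 48/4 = 12.0

12.0


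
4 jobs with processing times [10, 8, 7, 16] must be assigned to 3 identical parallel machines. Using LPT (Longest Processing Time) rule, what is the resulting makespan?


Sort jobs in decreasing order (LPT): [16, 10, 8, 7]
Assign each job to the least loaded machine:
  Machine 1: jobs [16], load = 16
  Machine 2: jobs [10], load = 10
  Machine 3: jobs [8, 7], load = 15
Makespan = max load = 16

16


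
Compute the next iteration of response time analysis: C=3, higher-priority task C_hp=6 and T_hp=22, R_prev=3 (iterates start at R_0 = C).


R_next = C + ceil(R_prev / T_hp) * C_hp
ceil(3 / 22) = ceil(0.1364) = 1
Interference = 1 * 6 = 6
R_next = 3 + 6 = 9

9


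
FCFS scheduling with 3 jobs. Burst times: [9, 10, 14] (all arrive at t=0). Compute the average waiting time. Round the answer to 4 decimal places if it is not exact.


FCFS order (as given): [9, 10, 14]
Waiting times:
  Job 1: wait = 0
  Job 2: wait = 9
  Job 3: wait = 19
Sum of waiting times = 28
Average waiting time = 28/3 = 9.3333

9.3333


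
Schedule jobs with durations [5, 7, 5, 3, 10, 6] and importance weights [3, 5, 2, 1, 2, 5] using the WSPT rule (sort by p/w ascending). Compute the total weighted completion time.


Compute p/w ratios and sort ascending (WSPT): [(6, 5), (7, 5), (5, 3), (5, 2), (3, 1), (10, 2)]
Compute weighted completion times:
  Job (p=6,w=5): C=6, w*C=5*6=30
  Job (p=7,w=5): C=13, w*C=5*13=65
  Job (p=5,w=3): C=18, w*C=3*18=54
  Job (p=5,w=2): C=23, w*C=2*23=46
  Job (p=3,w=1): C=26, w*C=1*26=26
  Job (p=10,w=2): C=36, w*C=2*36=72
Total weighted completion time = 293

293


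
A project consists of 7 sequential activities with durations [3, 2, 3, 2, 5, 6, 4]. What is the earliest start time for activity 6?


Activity 6 starts after activities 1 through 5 complete.
Predecessor durations: [3, 2, 3, 2, 5]
ES = 3 + 2 + 3 + 2 + 5 = 15

15


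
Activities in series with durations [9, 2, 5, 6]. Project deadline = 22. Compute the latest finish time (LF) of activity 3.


LF(activity 3) = deadline - sum of successor durations
Successors: activities 4 through 4 with durations [6]
Sum of successor durations = 6
LF = 22 - 6 = 16

16


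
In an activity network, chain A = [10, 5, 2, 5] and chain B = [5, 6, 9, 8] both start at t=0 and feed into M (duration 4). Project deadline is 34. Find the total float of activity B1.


Forward pass: ES(B1) = sum of predecessors on chain B = 0
EF = ES + duration = 0 + 5 = 5
Backward pass: LF(M) = deadline = 34; LS(M) = 34 - 4 = 30
LF(B1) = LS(M) - sum(successors on chain B) = 30 - 23 = 7
LS = LF - duration = 7 - 5 = 2
Total float = LS - ES = 2 - 0 = 2

2


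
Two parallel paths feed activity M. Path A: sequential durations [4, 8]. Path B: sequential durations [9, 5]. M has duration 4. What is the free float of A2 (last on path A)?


ES(A2) = sum of predecessors on chain A = 4
EF(A2) = ES + duration = 4 + 8 = 12
Successor of A2 is M. ES(M) = max(sum(A), sum(B)) = max(12, 14) = 14
Free float = ES(successor) - EF(current) = 14 - 12 = 2

2


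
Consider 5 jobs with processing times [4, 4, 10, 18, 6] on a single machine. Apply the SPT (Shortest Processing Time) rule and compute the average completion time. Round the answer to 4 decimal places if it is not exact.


Sort jobs by processing time (SPT order): [4, 4, 6, 10, 18]
Compute completion times sequentially:
  Job 1: processing = 4, completes at 4
  Job 2: processing = 4, completes at 8
  Job 3: processing = 6, completes at 14
  Job 4: processing = 10, completes at 24
  Job 5: processing = 18, completes at 42
Sum of completion times = 92
Average completion time = 92/5 = 18.4

18.4


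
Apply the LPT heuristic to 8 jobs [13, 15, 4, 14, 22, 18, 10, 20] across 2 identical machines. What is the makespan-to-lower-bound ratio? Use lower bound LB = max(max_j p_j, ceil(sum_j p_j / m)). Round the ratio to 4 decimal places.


LPT order: [22, 20, 18, 15, 14, 13, 10, 4]
Machine loads after assignment: [61, 55]
LPT makespan = 61
Lower bound = max(max_job, ceil(total/2)) = max(22, 58) = 58
Ratio = 61 / 58 = 1.0517

1.0517


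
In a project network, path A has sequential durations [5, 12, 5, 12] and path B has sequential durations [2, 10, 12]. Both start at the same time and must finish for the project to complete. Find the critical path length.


Path A total = 5 + 12 + 5 + 12 = 34
Path B total = 2 + 10 + 12 = 24
Critical path = longest path = max(34, 24) = 34

34


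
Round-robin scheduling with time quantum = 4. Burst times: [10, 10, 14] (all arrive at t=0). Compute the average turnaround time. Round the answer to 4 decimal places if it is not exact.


Time quantum = 4
Execution trace:
  J1 runs 4 units, time = 4
  J2 runs 4 units, time = 8
  J3 runs 4 units, time = 12
  J1 runs 4 units, time = 16
  J2 runs 4 units, time = 20
  J3 runs 4 units, time = 24
  J1 runs 2 units, time = 26
  J2 runs 2 units, time = 28
  J3 runs 4 units, time = 32
  J3 runs 2 units, time = 34
Finish times: [26, 28, 34]
Average turnaround = 88/3 = 29.3333

29.3333


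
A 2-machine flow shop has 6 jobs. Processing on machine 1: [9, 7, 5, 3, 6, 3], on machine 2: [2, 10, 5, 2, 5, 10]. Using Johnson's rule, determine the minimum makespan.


Apply Johnson's rule:
  Group 1 (a <= b): [(6, 3, 10), (3, 5, 5), (2, 7, 10)]
  Group 2 (a > b): [(5, 6, 5), (1, 9, 2), (4, 3, 2)]
Optimal job order: [6, 3, 2, 5, 1, 4]
Schedule:
  Job 6: M1 done at 3, M2 done at 13
  Job 3: M1 done at 8, M2 done at 18
  Job 2: M1 done at 15, M2 done at 28
  Job 5: M1 done at 21, M2 done at 33
  Job 1: M1 done at 30, M2 done at 35
  Job 4: M1 done at 33, M2 done at 37
Makespan = 37

37


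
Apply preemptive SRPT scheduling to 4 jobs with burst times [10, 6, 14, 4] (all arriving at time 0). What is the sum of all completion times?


Since all jobs arrive at t=0, SRPT equals SPT ordering.
SPT order: [4, 6, 10, 14]
Completion times:
  Job 1: p=4, C=4
  Job 2: p=6, C=10
  Job 3: p=10, C=20
  Job 4: p=14, C=34
Total completion time = 4 + 10 + 20 + 34 = 68

68


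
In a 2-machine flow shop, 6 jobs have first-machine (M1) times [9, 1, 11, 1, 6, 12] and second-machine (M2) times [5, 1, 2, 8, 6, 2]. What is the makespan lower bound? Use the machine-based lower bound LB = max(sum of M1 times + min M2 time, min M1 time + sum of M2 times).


LB1 = sum(M1 times) + min(M2 times) = 40 + 1 = 41
LB2 = min(M1 times) + sum(M2 times) = 1 + 24 = 25
Lower bound = max(LB1, LB2) = max(41, 25) = 41

41


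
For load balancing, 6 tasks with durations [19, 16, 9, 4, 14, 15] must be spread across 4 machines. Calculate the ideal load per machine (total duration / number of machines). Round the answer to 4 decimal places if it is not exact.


Total processing time = 19 + 16 + 9 + 4 + 14 + 15 = 77
Number of machines = 4
Ideal balanced load = 77 / 4 = 19.25

19.25


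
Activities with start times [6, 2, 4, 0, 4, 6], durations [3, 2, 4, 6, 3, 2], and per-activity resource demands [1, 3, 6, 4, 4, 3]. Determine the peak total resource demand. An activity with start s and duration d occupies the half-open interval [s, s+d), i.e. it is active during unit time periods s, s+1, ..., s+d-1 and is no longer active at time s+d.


Each activity i is active on [start_i, start_i + duration_i).
Compute total resource usage per time slot:
  t=0: active resources = [4], total = 4
  t=1: active resources = [4], total = 4
  t=2: active resources = [3, 4], total = 7
  t=3: active resources = [3, 4], total = 7
  t=4: active resources = [6, 4, 4], total = 14
  t=5: active resources = [6, 4, 4], total = 14
  t=6: active resources = [1, 6, 4, 3], total = 14
  t=7: active resources = [1, 6, 3], total = 10
  t=8: active resources = [1], total = 1
Peak resource demand = 14

14


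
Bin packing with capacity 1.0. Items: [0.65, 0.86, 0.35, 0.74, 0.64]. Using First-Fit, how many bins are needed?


Place items sequentially using First-Fit:
  Item 0.65 -> new Bin 1
  Item 0.86 -> new Bin 2
  Item 0.35 -> Bin 1 (now 1.0)
  Item 0.74 -> new Bin 3
  Item 0.64 -> new Bin 4
Total bins used = 4

4


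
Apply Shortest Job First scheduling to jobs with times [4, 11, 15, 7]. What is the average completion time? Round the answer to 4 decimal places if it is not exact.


SJF order (ascending): [4, 7, 11, 15]
Completion times:
  Job 1: burst=4, C=4
  Job 2: burst=7, C=11
  Job 3: burst=11, C=22
  Job 4: burst=15, C=37
Average completion = 74/4 = 18.5

18.5


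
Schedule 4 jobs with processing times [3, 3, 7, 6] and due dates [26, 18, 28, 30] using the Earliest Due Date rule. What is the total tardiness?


Sort by due date (EDD order): [(3, 18), (3, 26), (7, 28), (6, 30)]
Compute completion times and tardiness:
  Job 1: p=3, d=18, C=3, tardiness=max(0,3-18)=0
  Job 2: p=3, d=26, C=6, tardiness=max(0,6-26)=0
  Job 3: p=7, d=28, C=13, tardiness=max(0,13-28)=0
  Job 4: p=6, d=30, C=19, tardiness=max(0,19-30)=0
Total tardiness = 0

0


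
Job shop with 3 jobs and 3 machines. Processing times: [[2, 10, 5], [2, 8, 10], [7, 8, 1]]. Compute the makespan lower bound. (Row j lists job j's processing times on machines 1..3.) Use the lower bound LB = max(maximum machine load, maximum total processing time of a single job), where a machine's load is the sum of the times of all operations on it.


Machine loads:
  Machine 1: 2 + 2 + 7 = 11
  Machine 2: 10 + 8 + 8 = 26
  Machine 3: 5 + 10 + 1 = 16
Max machine load = 26
Job totals:
  Job 1: 17
  Job 2: 20
  Job 3: 16
Max job total = 20
Lower bound = max(26, 20) = 26

26


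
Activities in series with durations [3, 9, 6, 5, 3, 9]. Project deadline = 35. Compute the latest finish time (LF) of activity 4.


LF(activity 4) = deadline - sum of successor durations
Successors: activities 5 through 6 with durations [3, 9]
Sum of successor durations = 12
LF = 35 - 12 = 23

23


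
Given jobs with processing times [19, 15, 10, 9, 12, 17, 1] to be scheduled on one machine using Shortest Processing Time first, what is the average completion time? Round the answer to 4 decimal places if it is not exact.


Sort jobs by processing time (SPT order): [1, 9, 10, 12, 15, 17, 19]
Compute completion times sequentially:
  Job 1: processing = 1, completes at 1
  Job 2: processing = 9, completes at 10
  Job 3: processing = 10, completes at 20
  Job 4: processing = 12, completes at 32
  Job 5: processing = 15, completes at 47
  Job 6: processing = 17, completes at 64
  Job 7: processing = 19, completes at 83
Sum of completion times = 257
Average completion time = 257/7 = 36.7143

36.7143


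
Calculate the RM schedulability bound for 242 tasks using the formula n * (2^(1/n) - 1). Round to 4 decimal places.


Compute 2^(1/242) = 1.0028683504
Subtract 1: 1.0028683504 - 1 = 0.0028683504
Multiply by n: 242 * 0.0028683504 = 0.6941407968
Round to 4 dp: 0.6941

0.6941


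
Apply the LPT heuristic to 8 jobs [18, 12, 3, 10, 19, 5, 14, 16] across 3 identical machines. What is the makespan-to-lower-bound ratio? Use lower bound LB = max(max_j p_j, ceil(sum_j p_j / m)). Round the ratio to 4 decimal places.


LPT order: [19, 18, 16, 14, 12, 10, 5, 3]
Machine loads after assignment: [34, 33, 30]
LPT makespan = 34
Lower bound = max(max_job, ceil(total/3)) = max(19, 33) = 33
Ratio = 34 / 33 = 1.0303

1.0303


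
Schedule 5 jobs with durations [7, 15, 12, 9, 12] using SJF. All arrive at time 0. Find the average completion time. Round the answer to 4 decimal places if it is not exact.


SJF order (ascending): [7, 9, 12, 12, 15]
Completion times:
  Job 1: burst=7, C=7
  Job 2: burst=9, C=16
  Job 3: burst=12, C=28
  Job 4: burst=12, C=40
  Job 5: burst=15, C=55
Average completion = 146/5 = 29.2

29.2


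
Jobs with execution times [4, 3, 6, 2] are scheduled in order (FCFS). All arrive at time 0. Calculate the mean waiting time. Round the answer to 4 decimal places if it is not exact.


FCFS order (as given): [4, 3, 6, 2]
Waiting times:
  Job 1: wait = 0
  Job 2: wait = 4
  Job 3: wait = 7
  Job 4: wait = 13
Sum of waiting times = 24
Average waiting time = 24/4 = 6.0

6.0


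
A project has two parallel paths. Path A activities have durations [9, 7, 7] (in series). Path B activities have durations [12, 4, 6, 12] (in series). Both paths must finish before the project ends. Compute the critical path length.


Path A total = 9 + 7 + 7 = 23
Path B total = 12 + 4 + 6 + 12 = 34
Critical path = longest path = max(23, 34) = 34

34


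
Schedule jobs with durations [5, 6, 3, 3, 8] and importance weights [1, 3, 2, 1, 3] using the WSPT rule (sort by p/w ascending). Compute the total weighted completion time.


Compute p/w ratios and sort ascending (WSPT): [(3, 2), (6, 3), (8, 3), (3, 1), (5, 1)]
Compute weighted completion times:
  Job (p=3,w=2): C=3, w*C=2*3=6
  Job (p=6,w=3): C=9, w*C=3*9=27
  Job (p=8,w=3): C=17, w*C=3*17=51
  Job (p=3,w=1): C=20, w*C=1*20=20
  Job (p=5,w=1): C=25, w*C=1*25=25
Total weighted completion time = 129

129


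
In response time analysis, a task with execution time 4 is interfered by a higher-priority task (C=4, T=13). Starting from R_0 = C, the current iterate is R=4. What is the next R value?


R_next = C + ceil(R_prev / T_hp) * C_hp
ceil(4 / 13) = ceil(0.3077) = 1
Interference = 1 * 4 = 4
R_next = 4 + 4 = 8

8


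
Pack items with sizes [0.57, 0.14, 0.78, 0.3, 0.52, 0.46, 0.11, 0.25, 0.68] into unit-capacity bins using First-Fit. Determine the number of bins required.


Place items sequentially using First-Fit:
  Item 0.57 -> new Bin 1
  Item 0.14 -> Bin 1 (now 0.71)
  Item 0.78 -> new Bin 2
  Item 0.3 -> new Bin 3
  Item 0.52 -> Bin 3 (now 0.82)
  Item 0.46 -> new Bin 4
  Item 0.11 -> Bin 1 (now 0.82)
  Item 0.25 -> Bin 4 (now 0.71)
  Item 0.68 -> new Bin 5
Total bins used = 5

5


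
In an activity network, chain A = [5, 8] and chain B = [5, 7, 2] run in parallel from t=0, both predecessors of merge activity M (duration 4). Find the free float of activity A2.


ES(A2) = sum of predecessors on chain A = 5
EF(A2) = ES + duration = 5 + 8 = 13
Successor of A2 is M. ES(M) = max(sum(A), sum(B)) = max(13, 14) = 14
Free float = ES(successor) - EF(current) = 14 - 13 = 1

1


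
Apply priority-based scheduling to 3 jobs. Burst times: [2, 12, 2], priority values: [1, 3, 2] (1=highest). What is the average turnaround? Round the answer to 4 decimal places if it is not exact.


Sort by priority (ascending = highest first):
Order: [(1, 2), (2, 2), (3, 12)]
Completion times:
  Priority 1, burst=2, C=2
  Priority 2, burst=2, C=4
  Priority 3, burst=12, C=16
Average turnaround = 22/3 = 7.3333

7.3333


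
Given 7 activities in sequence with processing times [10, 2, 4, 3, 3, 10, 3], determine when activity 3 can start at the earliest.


Activity 3 starts after activities 1 through 2 complete.
Predecessor durations: [10, 2]
ES = 10 + 2 = 12

12


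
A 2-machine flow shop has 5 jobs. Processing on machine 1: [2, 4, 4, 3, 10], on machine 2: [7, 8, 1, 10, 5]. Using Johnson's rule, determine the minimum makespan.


Apply Johnson's rule:
  Group 1 (a <= b): [(1, 2, 7), (4, 3, 10), (2, 4, 8)]
  Group 2 (a > b): [(5, 10, 5), (3, 4, 1)]
Optimal job order: [1, 4, 2, 5, 3]
Schedule:
  Job 1: M1 done at 2, M2 done at 9
  Job 4: M1 done at 5, M2 done at 19
  Job 2: M1 done at 9, M2 done at 27
  Job 5: M1 done at 19, M2 done at 32
  Job 3: M1 done at 23, M2 done at 33
Makespan = 33

33


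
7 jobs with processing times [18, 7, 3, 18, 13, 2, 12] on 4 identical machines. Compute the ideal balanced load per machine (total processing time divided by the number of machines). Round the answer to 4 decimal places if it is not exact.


Total processing time = 18 + 7 + 3 + 18 + 13 + 2 + 12 = 73
Number of machines = 4
Ideal balanced load = 73 / 4 = 18.25

18.25


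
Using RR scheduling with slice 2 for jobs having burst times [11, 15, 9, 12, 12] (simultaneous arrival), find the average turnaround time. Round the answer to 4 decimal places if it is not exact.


Time quantum = 2
Execution trace:
  J1 runs 2 units, time = 2
  J2 runs 2 units, time = 4
  J3 runs 2 units, time = 6
  J4 runs 2 units, time = 8
  J5 runs 2 units, time = 10
  J1 runs 2 units, time = 12
  J2 runs 2 units, time = 14
  J3 runs 2 units, time = 16
  J4 runs 2 units, time = 18
  J5 runs 2 units, time = 20
  J1 runs 2 units, time = 22
  J2 runs 2 units, time = 24
  J3 runs 2 units, time = 26
  J4 runs 2 units, time = 28
  J5 runs 2 units, time = 30
  J1 runs 2 units, time = 32
  J2 runs 2 units, time = 34
  J3 runs 2 units, time = 36
  J4 runs 2 units, time = 38
  J5 runs 2 units, time = 40
  J1 runs 2 units, time = 42
  J2 runs 2 units, time = 44
  J3 runs 1 units, time = 45
  J4 runs 2 units, time = 47
  J5 runs 2 units, time = 49
  J1 runs 1 units, time = 50
  J2 runs 2 units, time = 52
  J4 runs 2 units, time = 54
  J5 runs 2 units, time = 56
  J2 runs 2 units, time = 58
  J2 runs 1 units, time = 59
Finish times: [50, 59, 45, 54, 56]
Average turnaround = 264/5 = 52.8

52.8


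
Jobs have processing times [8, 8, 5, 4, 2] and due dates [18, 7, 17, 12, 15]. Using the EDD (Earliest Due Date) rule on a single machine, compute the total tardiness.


Sort by due date (EDD order): [(8, 7), (4, 12), (2, 15), (5, 17), (8, 18)]
Compute completion times and tardiness:
  Job 1: p=8, d=7, C=8, tardiness=max(0,8-7)=1
  Job 2: p=4, d=12, C=12, tardiness=max(0,12-12)=0
  Job 3: p=2, d=15, C=14, tardiness=max(0,14-15)=0
  Job 4: p=5, d=17, C=19, tardiness=max(0,19-17)=2
  Job 5: p=8, d=18, C=27, tardiness=max(0,27-18)=9
Total tardiness = 12

12


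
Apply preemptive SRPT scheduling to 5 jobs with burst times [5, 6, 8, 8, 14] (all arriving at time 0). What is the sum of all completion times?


Since all jobs arrive at t=0, SRPT equals SPT ordering.
SPT order: [5, 6, 8, 8, 14]
Completion times:
  Job 1: p=5, C=5
  Job 2: p=6, C=11
  Job 3: p=8, C=19
  Job 4: p=8, C=27
  Job 5: p=14, C=41
Total completion time = 5 + 11 + 19 + 27 + 41 = 103

103


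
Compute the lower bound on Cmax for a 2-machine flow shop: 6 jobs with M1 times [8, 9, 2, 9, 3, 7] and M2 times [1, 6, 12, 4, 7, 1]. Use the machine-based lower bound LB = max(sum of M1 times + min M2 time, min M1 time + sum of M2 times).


LB1 = sum(M1 times) + min(M2 times) = 38 + 1 = 39
LB2 = min(M1 times) + sum(M2 times) = 2 + 31 = 33
Lower bound = max(LB1, LB2) = max(39, 33) = 39

39


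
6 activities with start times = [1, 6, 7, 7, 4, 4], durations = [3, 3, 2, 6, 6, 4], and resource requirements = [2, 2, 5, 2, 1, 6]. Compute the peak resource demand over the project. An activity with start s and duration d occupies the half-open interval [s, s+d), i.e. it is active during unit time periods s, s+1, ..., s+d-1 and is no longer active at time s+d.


Each activity i is active on [start_i, start_i + duration_i).
Compute total resource usage per time slot:
  t=0: active resources = [], total = 0
  t=1: active resources = [2], total = 2
  t=2: active resources = [2], total = 2
  t=3: active resources = [2], total = 2
  t=4: active resources = [1, 6], total = 7
  t=5: active resources = [1, 6], total = 7
  t=6: active resources = [2, 1, 6], total = 9
  t=7: active resources = [2, 5, 2, 1, 6], total = 16
  t=8: active resources = [2, 5, 2, 1], total = 10
  t=9: active resources = [2, 1], total = 3
  t=10: active resources = [2], total = 2
  t=11: active resources = [2], total = 2
  t=12: active resources = [2], total = 2
Peak resource demand = 16

16


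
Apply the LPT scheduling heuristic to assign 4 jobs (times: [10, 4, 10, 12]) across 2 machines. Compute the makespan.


Sort jobs in decreasing order (LPT): [12, 10, 10, 4]
Assign each job to the least loaded machine:
  Machine 1: jobs [12, 4], load = 16
  Machine 2: jobs [10, 10], load = 20
Makespan = max load = 20

20


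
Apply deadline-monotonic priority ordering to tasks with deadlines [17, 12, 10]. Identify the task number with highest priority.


Sort tasks by relative deadline (ascending):
  Task 3: deadline = 10
  Task 2: deadline = 12
  Task 1: deadline = 17
Priority order (highest first): [3, 2, 1]
Highest priority task = 3

3


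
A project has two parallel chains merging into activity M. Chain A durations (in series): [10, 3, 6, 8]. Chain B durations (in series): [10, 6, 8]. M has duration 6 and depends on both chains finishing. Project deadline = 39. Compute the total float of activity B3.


Forward pass: ES(B3) = sum of predecessors on chain B = 16
EF = ES + duration = 16 + 8 = 24
Backward pass: LF(M) = deadline = 39; LS(M) = 39 - 6 = 33
LF(B3) = LS(M) - sum(successors on chain B) = 33 - 0 = 33
LS = LF - duration = 33 - 8 = 25
Total float = LS - ES = 25 - 16 = 9

9


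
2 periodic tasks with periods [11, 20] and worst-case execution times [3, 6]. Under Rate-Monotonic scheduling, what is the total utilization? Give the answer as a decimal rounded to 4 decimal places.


Compute individual utilizations (exact fractions):
  Task 1: C/T = 3/11 (approx. 0.2727)
  Task 2: C/T = 6/20 = 3/10 (approx. 0.3)
Total utilization U = 3/11 + 3/10 = 63/110
Rounded to 4 decimal places: U = 0.5727
RM (Liu & Layland) bound for 2 tasks = 0.828427; compare with U = 63/110 (approx. 0.572727)
U <= bound, so schedulable by RM sufficient condition.

0.5727


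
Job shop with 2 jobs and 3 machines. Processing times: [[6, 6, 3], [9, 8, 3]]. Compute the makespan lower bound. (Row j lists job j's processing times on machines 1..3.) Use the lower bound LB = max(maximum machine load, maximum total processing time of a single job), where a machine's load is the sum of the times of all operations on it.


Machine loads:
  Machine 1: 6 + 9 = 15
  Machine 2: 6 + 8 = 14
  Machine 3: 3 + 3 = 6
Max machine load = 15
Job totals:
  Job 1: 15
  Job 2: 20
Max job total = 20
Lower bound = max(15, 20) = 20

20


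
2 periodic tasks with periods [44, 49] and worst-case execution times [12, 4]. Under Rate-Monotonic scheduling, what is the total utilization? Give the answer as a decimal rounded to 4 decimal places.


Compute individual utilizations (exact fractions):
  Task 1: C/T = 12/44 = 3/11 (approx. 0.2727)
  Task 2: C/T = 4/49 (approx. 0.0816)
Total utilization U = 3/11 + 4/49 = 191/539
Rounded to 4 decimal places: U = 0.3544
RM (Liu & Layland) bound for 2 tasks = 0.828427; compare with U = 191/539 (approx. 0.354360)
U <= bound, so schedulable by RM sufficient condition.

0.3544


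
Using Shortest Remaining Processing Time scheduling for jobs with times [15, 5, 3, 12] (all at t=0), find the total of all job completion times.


Since all jobs arrive at t=0, SRPT equals SPT ordering.
SPT order: [3, 5, 12, 15]
Completion times:
  Job 1: p=3, C=3
  Job 2: p=5, C=8
  Job 3: p=12, C=20
  Job 4: p=15, C=35
Total completion time = 3 + 8 + 20 + 35 = 66

66


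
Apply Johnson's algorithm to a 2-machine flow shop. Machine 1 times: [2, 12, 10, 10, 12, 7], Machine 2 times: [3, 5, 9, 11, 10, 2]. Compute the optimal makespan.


Apply Johnson's rule:
  Group 1 (a <= b): [(1, 2, 3), (4, 10, 11)]
  Group 2 (a > b): [(5, 12, 10), (3, 10, 9), (2, 12, 5), (6, 7, 2)]
Optimal job order: [1, 4, 5, 3, 2, 6]
Schedule:
  Job 1: M1 done at 2, M2 done at 5
  Job 4: M1 done at 12, M2 done at 23
  Job 5: M1 done at 24, M2 done at 34
  Job 3: M1 done at 34, M2 done at 43
  Job 2: M1 done at 46, M2 done at 51
  Job 6: M1 done at 53, M2 done at 55
Makespan = 55

55


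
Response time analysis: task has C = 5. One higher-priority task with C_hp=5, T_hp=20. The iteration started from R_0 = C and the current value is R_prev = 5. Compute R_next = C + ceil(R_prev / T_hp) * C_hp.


R_next = C + ceil(R_prev / T_hp) * C_hp
ceil(5 / 20) = ceil(0.25) = 1
Interference = 1 * 5 = 5
R_next = 5 + 5 = 10

10


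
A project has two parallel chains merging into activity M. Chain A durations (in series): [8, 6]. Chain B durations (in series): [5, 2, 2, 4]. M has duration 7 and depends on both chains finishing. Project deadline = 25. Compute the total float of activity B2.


Forward pass: ES(B2) = sum of predecessors on chain B = 5
EF = ES + duration = 5 + 2 = 7
Backward pass: LF(M) = deadline = 25; LS(M) = 25 - 7 = 18
LF(B2) = LS(M) - sum(successors on chain B) = 18 - 6 = 12
LS = LF - duration = 12 - 2 = 10
Total float = LS - ES = 10 - 5 = 5

5


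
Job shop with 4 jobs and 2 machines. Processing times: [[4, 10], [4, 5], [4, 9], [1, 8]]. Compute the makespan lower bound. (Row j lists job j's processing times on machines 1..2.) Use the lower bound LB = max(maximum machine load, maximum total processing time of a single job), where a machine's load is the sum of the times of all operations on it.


Machine loads:
  Machine 1: 4 + 4 + 4 + 1 = 13
  Machine 2: 10 + 5 + 9 + 8 = 32
Max machine load = 32
Job totals:
  Job 1: 14
  Job 2: 9
  Job 3: 13
  Job 4: 9
Max job total = 14
Lower bound = max(32, 14) = 32

32


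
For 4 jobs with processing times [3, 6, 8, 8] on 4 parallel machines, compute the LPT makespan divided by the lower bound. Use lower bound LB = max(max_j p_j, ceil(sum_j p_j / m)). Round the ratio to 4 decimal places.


LPT order: [8, 8, 6, 3]
Machine loads after assignment: [8, 8, 6, 3]
LPT makespan = 8
Lower bound = max(max_job, ceil(total/4)) = max(8, 7) = 8
Ratio = 8 / 8 = 1.0

1.0


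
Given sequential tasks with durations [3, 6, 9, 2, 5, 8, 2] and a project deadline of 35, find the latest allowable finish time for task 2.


LF(activity 2) = deadline - sum of successor durations
Successors: activities 3 through 7 with durations [9, 2, 5, 8, 2]
Sum of successor durations = 26
LF = 35 - 26 = 9

9


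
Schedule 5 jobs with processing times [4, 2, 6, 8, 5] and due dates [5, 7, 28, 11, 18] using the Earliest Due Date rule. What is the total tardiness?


Sort by due date (EDD order): [(4, 5), (2, 7), (8, 11), (5, 18), (6, 28)]
Compute completion times and tardiness:
  Job 1: p=4, d=5, C=4, tardiness=max(0,4-5)=0
  Job 2: p=2, d=7, C=6, tardiness=max(0,6-7)=0
  Job 3: p=8, d=11, C=14, tardiness=max(0,14-11)=3
  Job 4: p=5, d=18, C=19, tardiness=max(0,19-18)=1
  Job 5: p=6, d=28, C=25, tardiness=max(0,25-28)=0
Total tardiness = 4

4


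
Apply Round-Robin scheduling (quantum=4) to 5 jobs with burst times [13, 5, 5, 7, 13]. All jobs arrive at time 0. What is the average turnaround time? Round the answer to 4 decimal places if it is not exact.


Time quantum = 4
Execution trace:
  J1 runs 4 units, time = 4
  J2 runs 4 units, time = 8
  J3 runs 4 units, time = 12
  J4 runs 4 units, time = 16
  J5 runs 4 units, time = 20
  J1 runs 4 units, time = 24
  J2 runs 1 units, time = 25
  J3 runs 1 units, time = 26
  J4 runs 3 units, time = 29
  J5 runs 4 units, time = 33
  J1 runs 4 units, time = 37
  J5 runs 4 units, time = 41
  J1 runs 1 units, time = 42
  J5 runs 1 units, time = 43
Finish times: [42, 25, 26, 29, 43]
Average turnaround = 165/5 = 33.0

33.0
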